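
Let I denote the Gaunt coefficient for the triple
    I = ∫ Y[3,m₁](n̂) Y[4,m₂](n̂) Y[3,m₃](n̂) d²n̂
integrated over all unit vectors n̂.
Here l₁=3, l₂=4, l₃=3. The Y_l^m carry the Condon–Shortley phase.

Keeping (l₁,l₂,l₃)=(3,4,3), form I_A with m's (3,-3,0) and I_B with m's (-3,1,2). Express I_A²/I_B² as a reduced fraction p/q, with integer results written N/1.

Shared (l₁,l₂,l₃)=(3,4,3): N and (l;000)² cancel in I_A²/I_B².
A: Δ = 4!·2!·4!/11! = 1/34650; Racah Σ t=0..0: t=0:+1/288 = 1/288; ⇒ 3j(3 4 3; 3 -3 0)² = 1/22, sgn -1
B: Δ = 4!·2!·4!/11! = 1/34650; Racah Σ t=4..4: t=4:+1/288 = 1/288; ⇒ 3j(3 4 3; -3 1 2)² = 5/231, sgn -1
I_A²/I_B² = (1/22)/(5/231) = 21/10

21/10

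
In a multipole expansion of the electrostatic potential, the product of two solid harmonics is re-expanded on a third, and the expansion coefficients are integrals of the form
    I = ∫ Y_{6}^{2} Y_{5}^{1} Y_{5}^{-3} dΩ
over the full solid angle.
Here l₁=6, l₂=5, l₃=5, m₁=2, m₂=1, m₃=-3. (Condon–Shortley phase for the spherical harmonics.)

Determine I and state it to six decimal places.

-0.106727

m-sum 0 ✓  L=16 even ✓  1≤5≤11 ✓
Π(2lᵢ+1) = 13×11×11 = 1573
triangle coeff Δ(6,5,5) = 1/28588560
Σ_t [1,5]: t=1:−1/345600 t=2:+1/13824 t=3:−1/5184 t=4:+1/13824 t=5:−1/345600 = -7/129600
(3j)²=80/7293 [(6 5 5; 0 0 0)], sign=+1
Σ_t [2,4]: t=2:+1/55296 t=3:−1/25920 t=4:+1/138240 = -11/829440
(3j)²=11/1326 [(6 5 5; 2 1 -3)], sign=-1
⇒ 4πI² = 4840/33813
I = (-1)√(4840/33813/(4π)) = -0.10672739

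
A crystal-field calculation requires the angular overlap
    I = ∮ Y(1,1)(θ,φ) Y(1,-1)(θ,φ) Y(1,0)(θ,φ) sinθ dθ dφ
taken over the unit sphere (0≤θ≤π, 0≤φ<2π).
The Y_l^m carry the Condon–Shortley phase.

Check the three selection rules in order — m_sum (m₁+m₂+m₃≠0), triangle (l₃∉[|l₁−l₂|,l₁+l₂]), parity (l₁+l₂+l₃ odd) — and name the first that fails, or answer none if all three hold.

parity

m₁+m₂+m₃ = 1 − 1 + 0 = 0  ✓
triangle: |1−1|=0 ≤ l₃=1 ≤ 1+1=2  ✓
parity: l₁+l₂+l₃ = 3 is odd  ✗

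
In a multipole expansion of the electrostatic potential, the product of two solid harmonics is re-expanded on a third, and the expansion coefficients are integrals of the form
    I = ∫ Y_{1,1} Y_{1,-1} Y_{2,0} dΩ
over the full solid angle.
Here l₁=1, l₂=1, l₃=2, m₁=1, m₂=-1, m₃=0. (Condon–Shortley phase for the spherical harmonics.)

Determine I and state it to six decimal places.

0.126157

Checks pass: Σm=0; 4 even; l₃=2∈[0,2].
(2·1+1)(2·1+1)(2·2+1) = 45
Δ: 0! 2! 2! / 5! → 1/30
sum: t=0:+1/1 = 1/1
3j²(1 1 2; 0 0 0) = Δ·Π!·Σ² = 2/15  (sign +1)
sum: t=0:+1/4 = 1/4
3j²(1 1 2; 1 -1 0) = Δ·Π!·Σ² = 1/30  (sign +1)
combine: 4πI² = 45·2/15·1/30 = 1/5
take √, sign +1: I = 0.12615663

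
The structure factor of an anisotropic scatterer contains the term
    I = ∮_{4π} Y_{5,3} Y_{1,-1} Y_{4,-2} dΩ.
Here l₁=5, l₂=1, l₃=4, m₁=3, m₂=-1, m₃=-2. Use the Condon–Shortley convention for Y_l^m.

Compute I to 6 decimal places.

-0.259847

m-sum 0 ✓  L=10 even ✓  4≤4≤6 ✓
Π(2lᵢ+1) = 11×3×9 = 297
triangle coeff Δ(5,1,4) = 1/495
Σ_t [1,1]: t=1:−1/576 = -1/576
(3j)²=5/99 [(5 1 4; 0 0 0)], sign=-1
Σ_t [0,0]: t=0:+1/2880 = 1/2880
(3j)²=28/495 [(5 1 4; 3 -1 -2)], sign=+1
⇒ 4πI² = 28/33
I = (-1)√(28/33/(4π)) = -0.25984664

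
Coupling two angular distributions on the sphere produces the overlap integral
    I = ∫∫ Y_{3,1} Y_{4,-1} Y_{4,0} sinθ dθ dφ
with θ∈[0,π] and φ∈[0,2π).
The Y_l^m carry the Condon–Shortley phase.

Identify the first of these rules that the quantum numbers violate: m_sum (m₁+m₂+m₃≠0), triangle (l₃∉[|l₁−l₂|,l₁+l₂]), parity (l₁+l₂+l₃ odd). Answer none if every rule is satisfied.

parity

azimuthal sum: 1 − 1 + 0 = 0  ✓
1 ≤ 4 ≤ 7 (triangle on l)  ✓
L = 3 + 4 + 4 = 11 (odd)  ✗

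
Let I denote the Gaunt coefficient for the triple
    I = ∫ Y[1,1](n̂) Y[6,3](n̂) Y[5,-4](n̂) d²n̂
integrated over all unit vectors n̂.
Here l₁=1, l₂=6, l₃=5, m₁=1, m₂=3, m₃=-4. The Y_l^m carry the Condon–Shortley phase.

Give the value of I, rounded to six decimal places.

Checks pass: Σm=0; 12 even; l₃=5∈[5,7].
(2·1+1)(2·6+1)(2·5+1) = 429
Δ: 2! 0! 10! / 13! → 1/858
sum: t=1:−1/14400 = -1/14400
3j²(1 6 5; 0 0 0) = Δ·Π!·Σ² = 6/143  (sign +1)
sum: t=0:+1/725760 = 1/725760
3j²(1 6 5; 1 3 -4) = Δ·Π!·Σ² = 1/286  (sign -1)
combine: 4πI² = 429·6/143·1/286 = 9/143
take √, sign -1: I = -0.07076985

-0.070770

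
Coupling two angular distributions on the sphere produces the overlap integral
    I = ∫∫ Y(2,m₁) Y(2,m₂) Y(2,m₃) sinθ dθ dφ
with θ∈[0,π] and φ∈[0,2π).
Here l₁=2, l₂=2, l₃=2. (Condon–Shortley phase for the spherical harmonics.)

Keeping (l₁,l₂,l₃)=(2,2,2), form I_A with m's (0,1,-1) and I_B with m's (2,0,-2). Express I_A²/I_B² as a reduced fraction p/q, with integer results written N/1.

1/4

Shared (l₁,l₂,l₃)=(2,2,2): N and (l;000)² cancel in I_A²/I_B².
A: Δ = 2!·2!·2!/7! = 1/630; Racah Σ t=1..2: t=1:−1/2 t=2:+1/4 = -1/4; ⇒ 3j(2 2 2; 0 1 -1)² = 1/70, sgn +1
B: Δ = 2!·2!·2!/7! = 1/630; Racah Σ t=0..0: t=0:+1/8 = 1/8; ⇒ 3j(2 2 2; 2 0 -2)² = 2/35, sgn +1
I_A²/I_B² = (1/70)/(2/35) = 1/4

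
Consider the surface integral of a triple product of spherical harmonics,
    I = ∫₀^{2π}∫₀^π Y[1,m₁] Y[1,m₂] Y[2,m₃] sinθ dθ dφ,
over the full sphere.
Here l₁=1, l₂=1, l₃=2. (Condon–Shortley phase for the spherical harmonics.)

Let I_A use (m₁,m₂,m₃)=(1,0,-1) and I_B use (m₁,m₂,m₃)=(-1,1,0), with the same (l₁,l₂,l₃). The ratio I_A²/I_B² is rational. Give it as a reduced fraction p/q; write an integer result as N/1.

Shared (l₁,l₂,l₃)=(1,1,2): N and (l;000)² cancel in I_A²/I_B².
A: Δ = 0!·2!·2!/5! = 1/30; Racah Σ t=0..0: t=0:+1/2 = 1/2; ⇒ 3j(1 1 2; 1 0 -1)² = 1/10, sgn -1
B: Δ = 0!·2!·2!/5! = 1/30; Racah Σ t=0..0: t=0:+1/4 = 1/4; ⇒ 3j(1 1 2; -1 1 0)² = 1/30, sgn +1
I_A²/I_B² = (1/10)/(1/30) = 3/1

3/1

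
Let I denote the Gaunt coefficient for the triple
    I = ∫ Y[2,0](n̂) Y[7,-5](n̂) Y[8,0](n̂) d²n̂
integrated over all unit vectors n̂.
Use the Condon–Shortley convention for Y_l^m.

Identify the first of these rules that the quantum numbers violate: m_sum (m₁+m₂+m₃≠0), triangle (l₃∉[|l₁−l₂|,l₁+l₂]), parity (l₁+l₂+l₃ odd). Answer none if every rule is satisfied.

azimuthal sum: 0 − 5 + 0 = -5  ✗
5 ≤ 8 ≤ 9 (triangle on l)
L = 2 + 7 + 8 = 17 (odd)

m_sum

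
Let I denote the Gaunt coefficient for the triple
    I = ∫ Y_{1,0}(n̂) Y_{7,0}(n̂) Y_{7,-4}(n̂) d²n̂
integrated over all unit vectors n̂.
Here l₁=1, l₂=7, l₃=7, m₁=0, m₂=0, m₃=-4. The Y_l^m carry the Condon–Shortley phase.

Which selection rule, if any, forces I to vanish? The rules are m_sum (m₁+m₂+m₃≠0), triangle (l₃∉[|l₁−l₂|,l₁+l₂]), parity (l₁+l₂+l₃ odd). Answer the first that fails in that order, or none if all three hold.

m_sum

Σmᵢ = -4  ✗
l₃∈[|l₁−l₂|,l₁+l₂]=[6,8], have l₃=7
Σlᵢ = 15 ⇒ odd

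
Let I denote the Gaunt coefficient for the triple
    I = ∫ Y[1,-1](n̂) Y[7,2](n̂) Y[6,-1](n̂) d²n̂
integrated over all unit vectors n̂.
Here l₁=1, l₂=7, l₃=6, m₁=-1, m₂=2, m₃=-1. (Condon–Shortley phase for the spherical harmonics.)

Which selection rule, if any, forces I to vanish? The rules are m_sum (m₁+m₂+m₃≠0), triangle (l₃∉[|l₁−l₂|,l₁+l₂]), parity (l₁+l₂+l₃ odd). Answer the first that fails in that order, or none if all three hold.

azimuthal sum: -1 + 2 − 1 = 0  ✓
6 ≤ 6 ≤ 8 (triangle on l)  ✓
L = 1 + 7 + 6 = 14 (even)  ✓

none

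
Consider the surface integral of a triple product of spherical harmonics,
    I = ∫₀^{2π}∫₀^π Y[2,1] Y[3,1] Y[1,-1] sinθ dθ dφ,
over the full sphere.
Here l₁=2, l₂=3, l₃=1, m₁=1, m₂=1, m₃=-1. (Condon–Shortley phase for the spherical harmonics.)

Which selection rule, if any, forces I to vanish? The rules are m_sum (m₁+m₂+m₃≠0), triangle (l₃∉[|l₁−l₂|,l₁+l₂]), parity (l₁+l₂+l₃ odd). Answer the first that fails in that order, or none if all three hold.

m₁+m₂+m₃ = 1 + 1 − 1 = 1  ✗
triangle: |2−3|=1 ≤ l₃=1 ≤ 2+3=5
parity: l₁+l₂+l₃ = 6 is even

m_sum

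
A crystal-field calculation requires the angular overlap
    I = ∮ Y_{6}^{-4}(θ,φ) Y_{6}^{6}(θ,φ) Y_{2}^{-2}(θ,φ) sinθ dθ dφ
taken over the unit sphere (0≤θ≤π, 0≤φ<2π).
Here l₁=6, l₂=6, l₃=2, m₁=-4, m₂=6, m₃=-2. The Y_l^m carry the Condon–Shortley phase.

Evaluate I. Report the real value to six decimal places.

-0.076075

Checks pass: Σm=0; 14 even; l₃=2∈[0,12].
(2·6+1)(2·6+1)(2·2+1) = 845
Δ: 10! 2! 2! / 15! → 1/90090
sum: t=4:+1/69120 t=5:−1/14400 t=6:+1/69120 = -7/172800
3j²(6 6 2; 0 0 0) = Δ·Π!·Σ² = 14/715  (sign -1)
sum: t=10:+1/14515200 = 1/14515200
3j²(6 6 2; -4 6 -2) = Δ·Π!·Σ² = 2/455  (sign +1)
combine: 4πI² = 845·14/715·2/455 = 4/55
take √, sign -1: I = -0.07607531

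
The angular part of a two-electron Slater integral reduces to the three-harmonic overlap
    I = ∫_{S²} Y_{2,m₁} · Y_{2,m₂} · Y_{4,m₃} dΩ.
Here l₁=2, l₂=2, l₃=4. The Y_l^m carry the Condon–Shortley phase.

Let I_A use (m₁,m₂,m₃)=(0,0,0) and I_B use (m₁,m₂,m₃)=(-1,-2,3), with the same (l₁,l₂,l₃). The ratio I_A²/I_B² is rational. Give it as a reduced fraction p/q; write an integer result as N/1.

36/35

Same 2,2,4: normalisation and zero-m 3j drop out of the ratio.
A: Δ: 0! 4! 4! / 9! → 1/630; sum: t=0:+1/16 = 1/16; 3j²(2 2 4; 0 0 0) = Δ·Π!·Σ² = 2/35  (sign +1)
B: Δ: 0! 4! 4! / 9! → 1/630; sum: t=0:+1/144 = 1/144; 3j²(2 2 4; -1 -2 3) = Δ·Π!·Σ² = 1/18  (sign -1)
I_A²/I_B² = (2/35)/(1/18) = 36/35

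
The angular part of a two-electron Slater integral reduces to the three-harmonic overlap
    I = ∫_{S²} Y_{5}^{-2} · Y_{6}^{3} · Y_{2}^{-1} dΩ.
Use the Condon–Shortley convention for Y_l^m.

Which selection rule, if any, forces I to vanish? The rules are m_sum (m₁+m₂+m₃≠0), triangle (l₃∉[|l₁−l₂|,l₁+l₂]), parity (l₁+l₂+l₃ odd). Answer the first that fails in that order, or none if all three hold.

m₁+m₂+m₃ = -2 + 3 − 1 = 0  ✓
triangle: |5−6|=1 ≤ l₃=2 ≤ 5+6=11  ✓
parity: l₁+l₂+l₃ = 13 is odd  ✗

parity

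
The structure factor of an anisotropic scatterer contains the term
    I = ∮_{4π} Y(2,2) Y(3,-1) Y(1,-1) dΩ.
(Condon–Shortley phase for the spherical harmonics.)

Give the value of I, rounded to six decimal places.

-0.082589

Rules hold: Σm=0, L=6 even, 1≤1≤5.
N = 5·7·3 = 105
Δ = 4!·0!·2!/7! = 1/105
Racah Σ t=2..2: t=2:+1/4 = 1/4
⇒ 3j(2 3 1; 0 0 0)² = 3/35, sgn -1
Racah Σ t=0..0: t=0:+1/48 = 1/48
⇒ 3j(2 3 1; 2 -1 -1)² = 1/105, sgn +1
4πI² = N·(3j₀)²·(3jₘ)² = 3/35
I = -1·√(0.0857143/4π) = -0.08258890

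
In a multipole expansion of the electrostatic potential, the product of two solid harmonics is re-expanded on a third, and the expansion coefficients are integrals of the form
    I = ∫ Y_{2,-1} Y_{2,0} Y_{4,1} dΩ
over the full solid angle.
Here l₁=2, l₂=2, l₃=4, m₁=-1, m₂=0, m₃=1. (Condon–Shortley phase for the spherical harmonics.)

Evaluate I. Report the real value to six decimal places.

-0.220728

Checks pass: Σm=0; 8 even; l₃=4∈[0,4].
(2·2+1)(2·2+1)(2·4+1) = 225
Δ: 0! 4! 4! / 9! → 1/630
sum: t=0:+1/16 = 1/16
3j²(2 2 4; 0 0 0) = Δ·Π!·Σ² = 2/35  (sign +1)
sum: t=0:+1/24 = 1/24
3j²(2 2 4; -1 0 1) = Δ·Π!·Σ² = 1/21  (sign -1)
combine: 4πI² = 225·2/35·1/21 = 30/49
take √, sign -1: I = -0.22072812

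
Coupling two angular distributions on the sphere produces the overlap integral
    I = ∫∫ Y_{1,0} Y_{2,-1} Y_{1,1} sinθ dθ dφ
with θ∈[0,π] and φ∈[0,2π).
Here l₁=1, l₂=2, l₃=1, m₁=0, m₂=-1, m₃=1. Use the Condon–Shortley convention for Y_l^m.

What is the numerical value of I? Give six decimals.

-0.218510

Rules hold: Σm=0, L=4 even, 1≤1≤3.
N = 3·5·3 = 45
Δ = 2!·0!·2!/5! = 1/30
Racah Σ t=1..1: t=1:−1/1 = -1/1
⇒ 3j(1 2 1; 0 0 0)² = 2/15, sgn +1
Racah Σ t=1..1: t=1:−1/2 = -1/2
⇒ 3j(1 2 1; 0 -1 1)² = 1/10, sgn -1
4πI² = N·(3j₀)²·(3jₘ)² = 3/5
I = -1·√(0.6/4π) = -0.21850969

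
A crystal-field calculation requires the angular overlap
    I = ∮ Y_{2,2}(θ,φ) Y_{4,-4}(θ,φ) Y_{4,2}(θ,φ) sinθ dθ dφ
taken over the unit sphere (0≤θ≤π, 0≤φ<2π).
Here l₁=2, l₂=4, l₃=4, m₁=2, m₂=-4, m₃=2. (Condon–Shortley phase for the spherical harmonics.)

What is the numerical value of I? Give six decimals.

m-sum 0 ✓  L=10 even ✓  2≤4≤6 ✓
Π(2lᵢ+1) = 5×9×9 = 405
triangle coeff Δ(2,4,4) = 1/13860
Σ_t [0,2]: t=0:+1/192 t=1:−1/36 t=2:+1/192 = -5/288
(3j)²=20/693 [(2 4 4; 0 0 0)], sign=-1
Σ_t [0,0]: t=0:+1/2880 = 1/2880
(3j)²=2/165 [(2 4 4; 2 -4 2)], sign=+1
⇒ 4πI² = 120/847
I = (-1)√(120/847/(4π)) = -0.10618031

-0.106180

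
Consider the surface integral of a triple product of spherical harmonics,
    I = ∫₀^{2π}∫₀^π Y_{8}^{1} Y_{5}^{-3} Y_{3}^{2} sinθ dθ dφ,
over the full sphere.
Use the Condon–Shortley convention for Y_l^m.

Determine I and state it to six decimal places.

Rules hold: Σm=0, L=16 even, 3≤3≤13.
N = 17·11·7 = 1309
Δ = 10!·6!·0!/17! = 1/136136
Racah Σ t=5..5: t=5:−1/518400 = -1/518400
⇒ 3j(8 5 3; 0 0 0)² = 56/2431, sgn +1
Racah Σ t=2..2: t=2:+1/9676800 = 1/9676800
⇒ 3j(8 5 3; 1 -3 2)² = 27/19448, sgn -1
4πI² = N·(3j₀)²·(3jₘ)² = 1323/31603
I = -1·√(0.0418631/4π) = -0.05771794

-0.057718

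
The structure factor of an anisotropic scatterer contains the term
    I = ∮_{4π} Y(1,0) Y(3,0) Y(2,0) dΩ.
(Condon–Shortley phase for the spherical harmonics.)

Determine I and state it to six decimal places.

0.247767

m-sum 0 ✓  L=6 even ✓  2≤2≤4 ✓
Π(2lᵢ+1) = 3×7×5 = 105
triangle coeff Δ(1,3,2) = 1/105
Σ_t [1,1]: t=1:−1/4 = -1/4
(3j)²=3/35 [(1 3 2; 0 0 0)], sign=-1
(m-triple is (0,0,0) — same symbol as above.)
⇒ 4πI² = 27/35
I = (+1)√(27/35/(4π)) = 0.24776670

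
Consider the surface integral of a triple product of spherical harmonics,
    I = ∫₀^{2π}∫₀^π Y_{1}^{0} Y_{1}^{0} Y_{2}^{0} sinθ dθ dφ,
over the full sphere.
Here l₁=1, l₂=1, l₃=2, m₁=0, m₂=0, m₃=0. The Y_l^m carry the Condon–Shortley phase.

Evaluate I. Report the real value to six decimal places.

Checks pass: Σm=0; 4 even; l₃=2∈[0,2].
(2·1+1)(2·1+1)(2·2+1) = 45
Δ: 0! 2! 2! / 5! → 1/30
sum: t=0:+1/1 = 1/1
3j²(1 1 2; 0 0 0) = Δ·Π!·Σ² = 2/15  (sign +1)
(m-triple is (0,0,0) — same symbol as above.)
combine: 4πI² = 45·2/15·2/15 = 4/5
take √, sign +1: I = 0.25231325

0.252313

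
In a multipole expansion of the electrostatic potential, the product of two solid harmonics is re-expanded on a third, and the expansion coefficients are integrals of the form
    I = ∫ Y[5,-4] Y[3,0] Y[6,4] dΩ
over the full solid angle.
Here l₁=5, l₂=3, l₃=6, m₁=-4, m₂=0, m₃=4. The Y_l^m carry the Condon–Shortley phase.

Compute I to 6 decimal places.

-0.139560

m-sum 0 ✓  L=14 even ✓  2≤6≤8 ✓
Π(2lᵢ+1) = 11×7×13 = 1001
triangle coeff Δ(5,3,6) = 1/675675
Σ_t [0,2]: t=0:+1/8640 t=1:−1/2304 t=2:+1/8640 = -7/34560
(3j)²=7/429 [(5 3 6; 0 0 0)], sign=-1
Σ_t [1,2]: t=1:−1/161280 t=2:+1/60480 = 1/96768
(3j)²=15/1001 [(5 3 6; -4 0 4)], sign=+1
⇒ 4πI² = 35/143
I = (-1)√(35/143/(4π)) = -0.13956004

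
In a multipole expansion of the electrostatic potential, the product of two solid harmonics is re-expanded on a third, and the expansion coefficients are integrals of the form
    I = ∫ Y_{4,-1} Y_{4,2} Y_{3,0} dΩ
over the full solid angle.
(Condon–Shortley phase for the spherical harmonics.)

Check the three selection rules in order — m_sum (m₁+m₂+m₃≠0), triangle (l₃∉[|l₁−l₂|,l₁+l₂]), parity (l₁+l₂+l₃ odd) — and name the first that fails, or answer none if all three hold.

m_sum

Σmᵢ = 1  ✗
l₃∈[|l₁−l₂|,l₁+l₂]=[0,8], have l₃=3
Σlᵢ = 11 ⇒ odd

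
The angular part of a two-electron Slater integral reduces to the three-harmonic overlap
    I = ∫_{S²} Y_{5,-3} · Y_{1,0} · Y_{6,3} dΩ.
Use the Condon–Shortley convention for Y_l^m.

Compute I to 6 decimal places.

-0.212310

Rules hold: Σm=0, L=12 even, 4≤6≤6.
N = 11·3·13 = 429
Δ = 0!·10!·2!/13! = 1/858
Racah Σ t=0..0: t=0:+1/14400 = 1/14400
⇒ 3j(5 1 6; 0 0 0)² = 6/143, sgn +1
Racah Σ t=0..0: t=0:+1/80640 = 1/80640
⇒ 3j(5 1 6; -3 0 3)² = 9/286, sgn -1
4πI² = N·(3j₀)²·(3jₘ)² = 81/143
I = -1·√(0.566434/4π) = -0.21230956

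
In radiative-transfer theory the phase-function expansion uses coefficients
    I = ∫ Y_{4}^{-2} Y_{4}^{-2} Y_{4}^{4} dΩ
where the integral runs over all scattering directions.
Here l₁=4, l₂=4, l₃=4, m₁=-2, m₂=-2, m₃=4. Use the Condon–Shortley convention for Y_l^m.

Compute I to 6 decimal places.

m-sum 0 ✓  L=12 even ✓  0≤4≤8 ✓
Π(2lᵢ+1) = 9×9×9 = 729
triangle coeff Δ(4,4,4) = 1/450450
Σ_t [0,4]: t=0:+1/13824 t=1:−1/216 t=2:+1/64 t=3:−1/216 t=4:+1/13824 = 5/768
(3j)²=18/1001 [(4 4 4; 0 0 0)], sign=+1
Σ_t [2,2]: t=2:+1/2304 = 1/2304
(3j)²=5/143 [(4 4 4; -2 -2 4)], sign=+1
⇒ 4πI² = 65610/143143
I = (+1)√(65610/143143/(4π)) = 0.19098314

0.190983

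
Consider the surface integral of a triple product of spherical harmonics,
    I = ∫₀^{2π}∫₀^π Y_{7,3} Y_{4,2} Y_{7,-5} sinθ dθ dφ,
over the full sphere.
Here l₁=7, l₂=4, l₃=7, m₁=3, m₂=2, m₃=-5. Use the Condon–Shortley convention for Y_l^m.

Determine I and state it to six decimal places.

-0.100310

Checks pass: Σm=0; 18 even; l₃=7∈[3,11].
(2·7+1)(2·4+1)(2·7+1) = 2025
Δ: 4! 10! 4! / 19! → 1/58198140
sum: t=0:+1/17418240 t=1:−1/622080 t=2:+1/230400 t=3:−1/622080 t=4:+1/17418240 = 1/806400
3j²(7 4 7; 0 0 0) = Δ·Π!·Σ² = 2268/230945  (sign -1)
sum: t=2:+1/7741440 t=3:−1/13063680 t=4:+1/348364800 = 29/522547200
3j²(7 4 7; 3 2 -5) = Δ·Π!·Σ² = 1682/264537  (sign +1)
combine: 4πI² = 2025·2268/230945·1682/264537 = 24523560/193947611
take √, sign -1: I = -0.10031009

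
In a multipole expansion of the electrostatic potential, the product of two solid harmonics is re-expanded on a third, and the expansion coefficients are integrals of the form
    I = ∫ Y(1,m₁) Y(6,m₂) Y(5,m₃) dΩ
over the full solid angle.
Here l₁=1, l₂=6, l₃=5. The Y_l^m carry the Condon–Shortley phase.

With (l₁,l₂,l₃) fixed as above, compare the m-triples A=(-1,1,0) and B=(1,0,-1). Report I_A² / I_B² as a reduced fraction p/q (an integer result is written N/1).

7/5

l's match ⇒ only the (l;m) 3-j factors differ between A and B.
A: triangle coeff Δ(1,6,5) = 1/858; Σ_t [2,2]: t=2:+1/28800 = 1/28800; (3j)²=7/286 [(1 6 5; -1 1 0)], sign=-1
B: triangle coeff Δ(1,6,5) = 1/858; Σ_t [0,0]: t=0:+1/34560 = 1/34560; (3j)²=5/286 [(1 6 5; 1 0 -1)], sign=+1
I_A²/I_B² = (7/286)/(5/286) = 7/5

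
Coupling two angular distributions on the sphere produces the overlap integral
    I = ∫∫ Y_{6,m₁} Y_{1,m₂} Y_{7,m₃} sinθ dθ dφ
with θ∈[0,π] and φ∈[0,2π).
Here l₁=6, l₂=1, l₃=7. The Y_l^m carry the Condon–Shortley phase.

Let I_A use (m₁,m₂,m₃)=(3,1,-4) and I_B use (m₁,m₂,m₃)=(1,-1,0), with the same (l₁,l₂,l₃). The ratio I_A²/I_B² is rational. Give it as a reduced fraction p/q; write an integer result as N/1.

55/21

l's match ⇒ only the (l;m) 3-j factors differ between A and B.
A: triangle coeff Δ(6,1,7) = 1/1365; Σ_t [0,0]: t=0:+1/4354560 = 1/4354560; (3j)²=11/273 [(6 1 7; 3 1 -4)], sign=-1
B: triangle coeff Δ(6,1,7) = 1/1365; Σ_t [0,0]: t=0:+1/1209600 = 1/1209600; (3j)²=1/65 [(6 1 7; 1 -1 0)], sign=-1
I_A²/I_B² = (11/273)/(1/65) = 55/21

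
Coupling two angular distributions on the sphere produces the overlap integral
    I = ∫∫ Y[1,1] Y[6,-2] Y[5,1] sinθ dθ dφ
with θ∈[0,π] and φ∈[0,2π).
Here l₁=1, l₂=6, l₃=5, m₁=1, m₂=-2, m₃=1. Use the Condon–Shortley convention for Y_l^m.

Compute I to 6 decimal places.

Rules hold: Σm=0, L=12 even, 5≤5≤7.
N = 3·13·11 = 429
Δ = 2!·0!·10!/13! = 1/858
Racah Σ t=1..1: t=1:−1/14400 = -1/14400
⇒ 3j(1 6 5; 0 0 0)² = 6/143, sgn +1
Racah Σ t=0..0: t=0:+1/34560 = 1/34560
⇒ 3j(1 6 5; 1 -2 1)² = 14/429, sgn +1
4πI² = N·(3j₀)²·(3jₘ)² = 84/143
I = +1·√(0.587413/4π) = 0.21620548

0.216205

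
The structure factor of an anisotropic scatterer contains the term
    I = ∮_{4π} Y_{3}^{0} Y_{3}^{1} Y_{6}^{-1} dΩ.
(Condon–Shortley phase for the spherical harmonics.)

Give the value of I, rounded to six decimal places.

-0.221775

Checks pass: Σm=0; 12 even; l₃=6∈[0,6].
(2·3+1)(2·3+1)(2·6+1) = 637
Δ: 0! 6! 6! / 13! → 1/12012
sum: t=0:+1/1296 = 1/1296
3j²(3 3 6; 0 0 0) = Δ·Π!·Σ² = 100/3003  (sign +1)
sum: t=0:+1/1728 = 1/1728
3j²(3 3 6; 0 1 -1) = Δ·Π!·Σ² = 25/858  (sign -1)
combine: 4πI² = 637·100/3003·25/858 = 8750/14157
take √, sign -1: I = -0.22177545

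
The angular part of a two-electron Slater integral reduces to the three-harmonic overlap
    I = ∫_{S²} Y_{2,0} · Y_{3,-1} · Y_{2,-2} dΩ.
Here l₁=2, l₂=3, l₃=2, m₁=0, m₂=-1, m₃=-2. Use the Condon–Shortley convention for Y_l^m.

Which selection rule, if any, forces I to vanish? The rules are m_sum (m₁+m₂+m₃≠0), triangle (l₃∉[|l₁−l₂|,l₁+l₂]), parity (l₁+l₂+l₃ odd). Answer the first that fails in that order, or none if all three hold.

azimuthal sum: 0 − 1 − 2 = -3  ✗
1 ≤ 2 ≤ 5 (triangle on l)
L = 2 + 3 + 2 = 7 (odd)

m_sum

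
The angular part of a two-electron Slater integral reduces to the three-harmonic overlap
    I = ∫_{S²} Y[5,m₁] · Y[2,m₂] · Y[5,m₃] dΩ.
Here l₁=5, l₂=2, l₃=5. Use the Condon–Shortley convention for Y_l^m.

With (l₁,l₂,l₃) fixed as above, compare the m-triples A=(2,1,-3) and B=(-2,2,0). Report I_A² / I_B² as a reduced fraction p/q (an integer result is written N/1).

5/7

Shared (l₁,l₂,l₃)=(5,2,5): N and (l;000)² cancel in I_A²/I_B².
A: Δ = 2!·8!·2!/13! = 1/38610; Racah Σ t=1..2: t=1:−1/2880 t=2:+1/10080 = -1/4032; ⇒ 3j(5 2 5; 2 1 -3)² = 10/429, sgn -1
B: Δ = 2!·8!·2!/13! = 1/38610; Racah Σ t=2..2: t=2:+1/2880 = 1/2880; ⇒ 3j(5 2 5; -2 2 0)² = 14/429, sgn -1
I_A²/I_B² = (10/429)/(14/429) = 5/7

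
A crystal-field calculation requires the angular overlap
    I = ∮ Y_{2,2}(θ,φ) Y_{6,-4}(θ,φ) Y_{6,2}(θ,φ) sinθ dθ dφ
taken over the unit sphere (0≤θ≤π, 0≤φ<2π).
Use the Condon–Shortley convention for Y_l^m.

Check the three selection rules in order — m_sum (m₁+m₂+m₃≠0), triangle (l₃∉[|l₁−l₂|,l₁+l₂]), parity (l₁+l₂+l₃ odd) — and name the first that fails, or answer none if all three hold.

none

Σmᵢ = 0  ✓
l₃∈[|l₁−l₂|,l₁+l₂]=[4,8], have l₃=6  ✓
Σlᵢ = 14 ⇒ even  ✓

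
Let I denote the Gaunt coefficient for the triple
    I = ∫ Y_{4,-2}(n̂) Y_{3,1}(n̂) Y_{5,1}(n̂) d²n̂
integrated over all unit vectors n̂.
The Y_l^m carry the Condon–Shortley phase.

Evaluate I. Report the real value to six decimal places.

m-sum 0 ✓  L=12 even ✓  1≤5≤7 ✓
Π(2lᵢ+1) = 9×7×11 = 693
triangle coeff Δ(4,3,5) = 1/180180
Σ_t [0,2]: t=0:+1/576 t=1:−1/144 t=2:+1/576 = -1/288
(3j)²=20/1001 [(4 3 5; 0 0 0)], sign=+1
Σ_t [0,2]: t=0:+1/34560 t=1:−1/720 t=2:+1/384 = 43/34560
(3j)²=1849/180180 [(4 3 5; -2 1 1)], sign=+1
⇒ 4πI² = 1849/13013
I = (+1)√(1849/13013/(4π)) = 0.10633465

0.106335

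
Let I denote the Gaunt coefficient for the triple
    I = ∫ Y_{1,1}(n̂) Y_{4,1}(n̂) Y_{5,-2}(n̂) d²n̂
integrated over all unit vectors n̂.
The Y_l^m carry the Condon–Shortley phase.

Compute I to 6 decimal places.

0.225034

m-sum 0 ✓  L=10 even ✓  3≤5≤5 ✓
Π(2lᵢ+1) = 3×9×11 = 297
triangle coeff Δ(1,4,5) = 1/495
Σ_t [0,0]: t=0:+1/576 = 1/576
(3j)²=5/99 [(1 4 5; 0 0 0)], sign=-1
Σ_t [0,0]: t=0:+1/1440 = 1/1440
(3j)²=7/165 [(1 4 5; 1 1 -2)], sign=-1
⇒ 4πI² = 7/11
I = (+1)√(7/11/(4π)) = 0.22503380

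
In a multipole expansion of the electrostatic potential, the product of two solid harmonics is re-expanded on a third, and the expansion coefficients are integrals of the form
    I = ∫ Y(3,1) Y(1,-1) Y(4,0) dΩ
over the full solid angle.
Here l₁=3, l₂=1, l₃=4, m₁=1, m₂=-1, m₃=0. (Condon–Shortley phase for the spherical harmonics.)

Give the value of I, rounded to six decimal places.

Checks pass: Σm=0; 8 even; l₃=4∈[2,4].
(2·3+1)(2·1+1)(2·4+1) = 189
Δ: 0! 6! 2! / 9! → 1/252
sum: t=0:+1/36 = 1/36
3j²(3 1 4; 0 0 0) = Δ·Π!·Σ² = 4/63  (sign +1)
sum: t=0:+1/96 = 1/96
3j²(3 1 4; 1 -1 0) = Δ·Π!·Σ² = 1/42  (sign +1)
combine: 4πI² = 189·4/63·1/42 = 2/7
take √, sign +1: I = 0.15078601

0.150786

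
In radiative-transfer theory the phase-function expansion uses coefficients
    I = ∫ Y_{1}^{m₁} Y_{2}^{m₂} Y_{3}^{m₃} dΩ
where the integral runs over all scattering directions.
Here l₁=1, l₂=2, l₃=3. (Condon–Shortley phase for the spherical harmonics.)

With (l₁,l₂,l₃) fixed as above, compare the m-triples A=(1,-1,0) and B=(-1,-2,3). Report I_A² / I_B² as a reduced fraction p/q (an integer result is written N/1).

l's match ⇒ only the (l;m) 3-j factors differ between A and B.
A: triangle coeff Δ(1,2,3) = 1/105; Σ_t [0,0]: t=0:+1/12 = 1/12; (3j)²=1/35 [(1 2 3; 1 -1 0)], sign=-1
B: triangle coeff Δ(1,2,3) = 1/105; Σ_t [0,0]: t=0:+1/48 = 1/48; (3j)²=1/7 [(1 2 3; -1 -2 3)], sign=+1
I_A²/I_B² = (1/35)/(1/7) = 1/5

1/5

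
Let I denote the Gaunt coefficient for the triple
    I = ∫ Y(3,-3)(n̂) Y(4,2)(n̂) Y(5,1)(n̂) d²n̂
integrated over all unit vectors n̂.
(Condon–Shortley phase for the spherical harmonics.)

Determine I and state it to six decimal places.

Rules hold: Σm=0, L=12 even, 1≤5≤7.
N = 7·9·11 = 693
Δ = 2!·4!·6!/13! = 1/180180
Racah Σ t=0..2: t=0:+1/576 t=1:−1/144 t=2:+1/576 = -1/288
⇒ 3j(3 4 5; 0 0 0)² = 20/1001, sgn +1
Racah Σ t=2..2: t=2:+1/2304 = 1/2304
⇒ 3j(3 4 5; -3 2 1)² = 75/4004, sgn +1
4πI² = N·(3j₀)²·(3jₘ)² = 3375/13013
I = +1·√(0.259356/4π) = 0.14366244

0.143662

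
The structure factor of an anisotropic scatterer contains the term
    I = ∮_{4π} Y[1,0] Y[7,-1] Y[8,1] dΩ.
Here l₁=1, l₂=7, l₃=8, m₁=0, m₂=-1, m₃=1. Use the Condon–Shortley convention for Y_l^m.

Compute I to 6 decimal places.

-0.242860

m-sum 0 ✓  L=16 even ✓  6≤8≤8 ✓
Π(2lᵢ+1) = 3×15×17 = 765
triangle coeff Δ(1,7,8) = 1/2040
Σ_t [0,0]: t=0:+1/25401600 = 1/25401600
(3j)²=8/255 [(1 7 8; 0 0 0)], sign=+1
Σ_t [0,0]: t=0:+1/29030400 = 1/29030400
(3j)²=21/680 [(1 7 8; 0 -1 1)], sign=-1
⇒ 4πI² = 63/85
I = (-1)√(63/85/(4π)) = -0.24285994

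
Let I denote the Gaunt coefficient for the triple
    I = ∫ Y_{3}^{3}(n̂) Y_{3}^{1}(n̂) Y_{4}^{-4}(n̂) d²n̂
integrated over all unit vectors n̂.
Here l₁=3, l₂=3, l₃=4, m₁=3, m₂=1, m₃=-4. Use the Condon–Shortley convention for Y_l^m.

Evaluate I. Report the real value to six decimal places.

-0.166198

m-sum 0 ✓  L=10 even ✓  0≤4≤6 ✓
Π(2lᵢ+1) = 7×7×9 = 441
triangle coeff Δ(3,3,4) = 1/34650
Σ_t [0,2]: t=0:+1/72 t=1:−1/16 t=2:+1/72 = -5/144
(3j)²=2/77 [(3 3 4; 0 0 0)], sign=-1
Σ_t [0,0]: t=0:+1/1152 = 1/1152
(3j)²=1/33 [(3 3 4; 3 1 -4)], sign=+1
⇒ 4πI² = 42/121
I = (-1)√(42/121/(4π)) = -0.16619847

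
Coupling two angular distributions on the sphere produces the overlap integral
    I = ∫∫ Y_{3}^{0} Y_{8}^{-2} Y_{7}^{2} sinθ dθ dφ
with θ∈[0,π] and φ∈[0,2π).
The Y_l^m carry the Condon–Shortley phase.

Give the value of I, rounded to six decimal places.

m-sum 0 ✓  L=18 even ✓  5≤7≤11 ✓
Π(2lᵢ+1) = 7×17×15 = 1785
triangle coeff Δ(3,8,7) = 1/5290740
Σ_t [1,3]: t=1:−1/7257600 t=2:+1/2073600 t=3:−1/7257600 = 1/4838400
(3j)²=252/20995 [(3 8 7; 0 0 0)], sign=-1
Σ_t [1,3]: t=1:−1/7257600 t=2:+1/3870720 t=3:−1/26127360 = 43/522547200
(3j)²=1849/352716 [(3 8 7; 0 -2 2)], sign=-1
⇒ 4πI² = 116487/1037153
I = (+1)√(116487/1037153/(4π)) = 0.09453930

0.094539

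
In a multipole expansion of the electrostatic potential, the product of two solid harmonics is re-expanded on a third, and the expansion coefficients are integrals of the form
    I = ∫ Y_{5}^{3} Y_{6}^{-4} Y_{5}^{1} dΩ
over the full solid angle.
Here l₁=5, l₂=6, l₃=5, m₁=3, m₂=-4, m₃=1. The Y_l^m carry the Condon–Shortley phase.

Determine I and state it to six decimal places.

-0.069086

Checks pass: Σm=0; 16 even; l₃=5∈[1,11].
(2·5+1)(2·6+1)(2·5+1) = 1573
Δ: 6! 4! 6! / 17! → 1/28588560
sum: t=1:−1/345600 t=2:+1/13824 t=3:−1/5184 t=4:+1/13824 t=5:−1/345600 = -7/129600
3j²(5 6 5; 0 0 0) = Δ·Π!·Σ² = 80/7293  (sign +1)
sum: t=0:+1/138240 t=1:−1/86400 t=2:+1/829440 = -13/4147200
3j²(5 6 5; 3 -4 1) = Δ·Π!·Σ² = 13/3740  (sign -1)
combine: 4πI² = 1573·80/7293·13/3740 = 52/867
take √, sign -1: I = -0.06908555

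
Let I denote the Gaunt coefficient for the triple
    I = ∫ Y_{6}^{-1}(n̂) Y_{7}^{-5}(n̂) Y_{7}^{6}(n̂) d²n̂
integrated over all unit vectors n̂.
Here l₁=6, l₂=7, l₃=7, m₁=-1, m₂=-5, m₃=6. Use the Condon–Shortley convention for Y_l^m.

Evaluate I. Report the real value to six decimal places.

-0.100056

Rules hold: Σm=0, L=20 even, 1≤7≤13.
N = 13·15·15 = 2925
Δ = 6!·6!·8!/21! = 1/2444321880
Racah Σ t=0..6: t=0:+1/2612736000 t=1:−1/20736000 t=2:+1/1658880 t=3:−1/746496 t=4:+1/1658880 t=5:−1/20736000 t=6:+1/2612736000 = -1/4354560
⇒ 3j(6 7 7; 0 0 0)² = 1000/138567, sgn +1
Racah Σ t=1..2: t=1:−1/435456000 t=2:+1/232243200 = 1/497664000
⇒ 3j(6 7 7; -1 -5 6)² = 77/12920, sgn -1
4πI² = N·(3j₀)²·(3jₘ)² = 13125/104329
I = -1·√(0.125804/4π) = -0.10005578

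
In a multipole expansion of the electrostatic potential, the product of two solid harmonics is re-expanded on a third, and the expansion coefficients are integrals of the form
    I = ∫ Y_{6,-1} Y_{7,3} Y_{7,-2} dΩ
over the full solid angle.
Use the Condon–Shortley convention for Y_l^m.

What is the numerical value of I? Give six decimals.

-0.088297

Checks pass: Σm=0; 20 even; l₃=7∈[1,13].
(2·6+1)(2·7+1)(2·7+1) = 2925
Δ: 6! 6! 8! / 21! → 1/2444321880
sum: t=0:+1/2612736000 t=1:−1/20736000 t=2:+1/1658880 t=3:−1/746496 t=4:+1/1658880 t=5:−1/20736000 t=6:+1/2612736000 = -1/4354560
3j²(6 7 7; 0 0 0) = Δ·Π!·Σ² = 1000/138567  (sign +1)
sum: t=2:+1/232243200 t=3:−1/8709120 t=4:+1/2488320 t=5:−1/4147200 t=6:+1/49766400 = 7/99532800
3j²(6 7 7; -1 3 -2) = Δ·Π!·Σ² = 1715/369512  (sign -1)
combine: 4πI² = 2925·1000/138567·1715/369512 = 16078125/164109517
take √, sign -1: I = -0.08829699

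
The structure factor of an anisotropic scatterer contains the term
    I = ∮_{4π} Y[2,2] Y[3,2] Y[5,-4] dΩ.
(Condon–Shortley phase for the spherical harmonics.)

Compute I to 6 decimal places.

0.268967

Rules hold: Σm=0, L=10 even, 1≤5≤5.
N = 5·7·11 = 385
Δ = 0!·4!·6!/11! = 1/2310
Racah Σ t=0..0: t=0:+1/144 = 1/144
⇒ 3j(2 3 5; 0 0 0)² = 10/231, sgn -1
Racah Σ t=0..0: t=0:+1/2880 = 1/2880
⇒ 3j(2 3 5; 2 2 -4)² = 3/55, sgn -1
4πI² = N·(3j₀)²·(3jₘ)² = 10/11
I = +1·√(0.909091/4π) = 0.26896683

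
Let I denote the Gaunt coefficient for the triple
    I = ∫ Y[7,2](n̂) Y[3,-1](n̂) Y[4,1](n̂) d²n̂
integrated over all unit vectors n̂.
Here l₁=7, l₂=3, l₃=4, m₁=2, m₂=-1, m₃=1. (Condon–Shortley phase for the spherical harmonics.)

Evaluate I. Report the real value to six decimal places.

m-sum = 2 − 1 + 1 = 2 ≠ 0 ⇒ I = 0

0.000000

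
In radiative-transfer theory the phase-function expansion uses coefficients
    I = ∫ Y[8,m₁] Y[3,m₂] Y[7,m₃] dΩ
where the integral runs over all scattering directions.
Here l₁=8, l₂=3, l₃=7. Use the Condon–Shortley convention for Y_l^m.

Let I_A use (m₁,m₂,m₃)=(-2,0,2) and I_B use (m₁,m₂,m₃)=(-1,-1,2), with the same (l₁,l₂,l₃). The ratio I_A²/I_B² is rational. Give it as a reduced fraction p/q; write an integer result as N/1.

l's match ⇒ only the (l;m) 3-j factors differ between A and B.
A: triangle coeff Δ(8,3,7) = 1/5290740; Σ_t [1,3]: t=1:−1/26127360 t=2:+1/3870720 t=3:−1/7257600 = 43/522547200; (3j)²=1849/352716 [(8 3 7; -2 0 2)], sign=-1
B: triangle coeff Δ(8,3,7) = 1/5290740; Σ_t [0,2]: t=0:+1/104509440 t=1:−1/5806080 t=2:+1/4838400 = 23/522547200; (3j)²=529/377910 [(8 3 7; -1 -1 2)], sign=-1
I_A²/I_B² = (1849/352716)/(529/377910) = 27735/7406

27735/7406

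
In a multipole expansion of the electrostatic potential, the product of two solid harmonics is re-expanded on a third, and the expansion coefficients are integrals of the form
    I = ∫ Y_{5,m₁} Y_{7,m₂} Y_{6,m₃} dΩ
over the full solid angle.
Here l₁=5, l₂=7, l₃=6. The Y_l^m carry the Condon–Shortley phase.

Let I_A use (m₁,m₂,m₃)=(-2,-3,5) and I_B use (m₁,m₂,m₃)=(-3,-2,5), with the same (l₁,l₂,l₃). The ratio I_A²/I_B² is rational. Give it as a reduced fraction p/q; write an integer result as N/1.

625/768

l's match ⇒ only the (l;m) 3-j factors differ between A and B.
A: triangle coeff Δ(5,7,6) = 1/174594420; Σ_t [3,4]: t=3:−1/4354560 t=4:+1/11612160 = -1/6967296; (3j)²=625/50388 [(5 7 6; -2 -3 5)], sign=+1
B: triangle coeff Δ(5,7,6) = 1/174594420; Σ_t [4,5]: t=4:+1/5806080 t=5:−1/29030400 = 1/7257600; (3j)²=64/4199 [(5 7 6; -3 -2 5)], sign=-1
I_A²/I_B² = (625/50388)/(64/4199) = 625/768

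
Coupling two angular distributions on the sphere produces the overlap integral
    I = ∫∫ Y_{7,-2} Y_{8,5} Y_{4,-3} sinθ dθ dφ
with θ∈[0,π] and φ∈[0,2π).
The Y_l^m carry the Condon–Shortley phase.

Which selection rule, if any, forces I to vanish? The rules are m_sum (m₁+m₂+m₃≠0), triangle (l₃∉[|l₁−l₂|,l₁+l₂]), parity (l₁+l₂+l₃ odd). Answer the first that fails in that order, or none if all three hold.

m₁+m₂+m₃ = -2 + 5 − 3 = 0  ✓
triangle: |7−8|=1 ≤ l₃=4 ≤ 7+8=15  ✓
parity: l₁+l₂+l₃ = 19 is odd  ✗

parity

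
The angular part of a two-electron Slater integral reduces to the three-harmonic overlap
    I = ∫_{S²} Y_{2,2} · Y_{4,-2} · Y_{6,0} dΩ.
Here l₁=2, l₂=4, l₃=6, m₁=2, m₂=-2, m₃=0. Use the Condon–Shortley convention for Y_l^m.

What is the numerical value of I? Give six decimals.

0.061597

m-sum 0 ✓  L=12 even ✓  2≤6≤6 ✓
Π(2lᵢ+1) = 5×9×13 = 585
triangle coeff Δ(2,4,6) = 1/6435
Σ_t [0,0]: t=0:+1/2304 = 1/2304
(3j)²=5/143 [(2 4 6; 0 0 0)], sign=+1
Σ_t [0,0]: t=0:+1/34560 = 1/34560
(3j)²=1/429 [(2 4 6; 2 -2 0)], sign=+1
⇒ 4πI² = 75/1573
I = (+1)√(75/1573/(4π)) = 0.06159725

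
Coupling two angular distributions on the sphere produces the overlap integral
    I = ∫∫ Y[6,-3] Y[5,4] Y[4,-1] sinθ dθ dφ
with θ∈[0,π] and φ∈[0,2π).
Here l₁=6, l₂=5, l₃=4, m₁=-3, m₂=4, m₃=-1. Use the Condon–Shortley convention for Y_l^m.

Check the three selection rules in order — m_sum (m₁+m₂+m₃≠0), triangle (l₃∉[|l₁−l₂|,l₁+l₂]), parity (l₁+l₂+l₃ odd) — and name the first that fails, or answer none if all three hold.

azimuthal sum: -3 + 4 − 1 = 0  ✓
1 ≤ 4 ≤ 11 (triangle on l)  ✓
L = 6 + 5 + 4 = 15 (odd)  ✗

parity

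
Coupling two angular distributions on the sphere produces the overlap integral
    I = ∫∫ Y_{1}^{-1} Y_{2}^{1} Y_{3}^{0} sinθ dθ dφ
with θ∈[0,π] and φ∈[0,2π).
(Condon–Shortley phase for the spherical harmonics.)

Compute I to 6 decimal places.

Rules hold: Σm=0, L=6 even, 1≤3≤3.
N = 3·5·7 = 105
Δ = 0!·2!·4!/7! = 1/105
Racah Σ t=0..0: t=0:+1/4 = 1/4
⇒ 3j(1 2 3; 0 0 0)² = 3/35, sgn -1
Racah Σ t=0..0: t=0:+1/12 = 1/12
⇒ 3j(1 2 3; -1 1 0)² = 1/35, sgn -1
4πI² = N·(3j₀)²·(3jₘ)² = 9/35
I = +1·√(0.257143/4π) = 0.14304817

0.143048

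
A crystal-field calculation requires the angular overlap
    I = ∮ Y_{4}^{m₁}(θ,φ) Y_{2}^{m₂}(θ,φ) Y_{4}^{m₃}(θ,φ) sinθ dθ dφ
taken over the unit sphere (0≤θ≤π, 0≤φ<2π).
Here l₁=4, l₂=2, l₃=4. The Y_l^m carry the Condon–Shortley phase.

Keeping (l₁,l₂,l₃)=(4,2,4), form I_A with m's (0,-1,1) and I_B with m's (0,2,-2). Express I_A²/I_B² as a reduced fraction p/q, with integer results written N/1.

l's match ⇒ only the (l;m) 3-j factors differ between A and B.
A: triangle coeff Δ(4,2,4) = 1/13860; Σ_t [0,1]: t=0:+1/96 t=1:−1/72 = -1/288; (3j)²=1/462 [(4 2 4; 0 -1 1)], sign=+1
B: triangle coeff Δ(4,2,4) = 1/13860; Σ_t [2,2]: t=2:+1/192 = 1/192; (3j)²=3/77 [(4 2 4; 0 2 -2)], sign=+1
I_A²/I_B² = (1/462)/(3/77) = 1/18

1/18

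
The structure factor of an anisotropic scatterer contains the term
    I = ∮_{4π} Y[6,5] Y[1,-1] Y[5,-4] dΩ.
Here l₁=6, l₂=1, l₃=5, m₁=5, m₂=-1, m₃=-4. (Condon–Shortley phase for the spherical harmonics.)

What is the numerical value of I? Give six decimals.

-0.303018

Rules hold: Σm=0, L=12 even, 5≤5≤7.
N = 13·3·11 = 429
Δ = 2!·10!·0!/13! = 1/858
Racah Σ t=1..1: t=1:−1/14400 = -1/14400
⇒ 3j(6 1 5; 0 0 0)² = 6/143, sgn +1
Racah Σ t=0..0: t=0:+1/725760 = 1/725760
⇒ 3j(6 1 5; 5 -1 -4)² = 5/78, sgn -1
4πI² = N·(3j₀)²·(3jₘ)² = 15/13
I = -1·√(1.15385/4π) = -0.30301841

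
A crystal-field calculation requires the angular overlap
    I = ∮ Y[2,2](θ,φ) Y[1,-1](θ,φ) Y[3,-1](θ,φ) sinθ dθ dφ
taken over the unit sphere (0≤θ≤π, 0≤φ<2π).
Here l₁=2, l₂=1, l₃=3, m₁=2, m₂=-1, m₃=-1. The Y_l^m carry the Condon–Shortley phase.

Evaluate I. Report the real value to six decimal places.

Checks pass: Σm=0; 6 even; l₃=3∈[1,3].
(2·2+1)(2·1+1)(2·3+1) = 105
Δ: 0! 4! 2! / 7! → 1/105
sum: t=0:+1/4 = 1/4
3j²(2 1 3; 0 0 0) = Δ·Π!·Σ² = 3/35  (sign -1)
sum: t=0:+1/48 = 1/48
3j²(2 1 3; 2 -1 -1) = Δ·Π!·Σ² = 1/105  (sign +1)
combine: 4πI² = 105·3/35·1/105 = 3/35
take √, sign -1: I = -0.08258890

-0.082589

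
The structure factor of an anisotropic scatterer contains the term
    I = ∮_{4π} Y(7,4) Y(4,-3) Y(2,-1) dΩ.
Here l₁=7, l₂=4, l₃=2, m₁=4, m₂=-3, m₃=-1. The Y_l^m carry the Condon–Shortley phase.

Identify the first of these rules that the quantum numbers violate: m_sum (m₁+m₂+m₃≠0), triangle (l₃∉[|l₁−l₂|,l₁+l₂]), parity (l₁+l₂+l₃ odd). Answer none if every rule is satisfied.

triangle

Σmᵢ = 0  ✓
l₃∈[|l₁−l₂|,l₁+l₂]=[3,11], have l₃=2  ✗
Σlᵢ = 13 ⇒ odd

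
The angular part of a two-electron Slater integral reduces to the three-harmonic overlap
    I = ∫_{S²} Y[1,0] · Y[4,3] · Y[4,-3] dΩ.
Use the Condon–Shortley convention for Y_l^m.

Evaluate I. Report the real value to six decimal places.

0.000000

l₁+l₂+l₃=9 is odd: 3j(l;000)=0 ⇒ I=0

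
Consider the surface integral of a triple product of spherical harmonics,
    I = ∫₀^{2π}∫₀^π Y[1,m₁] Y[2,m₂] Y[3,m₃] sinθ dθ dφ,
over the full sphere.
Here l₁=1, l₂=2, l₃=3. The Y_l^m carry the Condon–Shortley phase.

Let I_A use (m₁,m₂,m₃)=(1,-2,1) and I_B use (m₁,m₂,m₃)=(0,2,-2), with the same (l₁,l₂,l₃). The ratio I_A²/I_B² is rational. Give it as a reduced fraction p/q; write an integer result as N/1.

l's match ⇒ only the (l;m) 3-j factors differ between A and B.
A: triangle coeff Δ(1,2,3) = 1/105; Σ_t [0,0]: t=0:+1/48 = 1/48; (3j)²=1/105 [(1 2 3; 1 -2 1)], sign=+1
B: triangle coeff Δ(1,2,3) = 1/105; Σ_t [0,0]: t=0:+1/24 = 1/24; (3j)²=1/21 [(1 2 3; 0 2 -2)], sign=-1
I_A²/I_B² = (1/105)/(1/21) = 1/5

1/5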